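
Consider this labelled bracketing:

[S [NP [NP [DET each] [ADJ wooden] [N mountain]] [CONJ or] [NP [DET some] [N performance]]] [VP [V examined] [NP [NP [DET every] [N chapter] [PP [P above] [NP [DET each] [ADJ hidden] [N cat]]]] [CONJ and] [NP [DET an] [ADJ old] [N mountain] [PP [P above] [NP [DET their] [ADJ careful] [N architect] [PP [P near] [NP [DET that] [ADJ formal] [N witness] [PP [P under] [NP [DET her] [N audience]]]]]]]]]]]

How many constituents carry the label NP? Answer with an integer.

Scanning left to right, an opening `[NP` appears at word positions 1, 1, 5, 8, 8, 11, 15, 19, 23, 27 — 10 in total.

10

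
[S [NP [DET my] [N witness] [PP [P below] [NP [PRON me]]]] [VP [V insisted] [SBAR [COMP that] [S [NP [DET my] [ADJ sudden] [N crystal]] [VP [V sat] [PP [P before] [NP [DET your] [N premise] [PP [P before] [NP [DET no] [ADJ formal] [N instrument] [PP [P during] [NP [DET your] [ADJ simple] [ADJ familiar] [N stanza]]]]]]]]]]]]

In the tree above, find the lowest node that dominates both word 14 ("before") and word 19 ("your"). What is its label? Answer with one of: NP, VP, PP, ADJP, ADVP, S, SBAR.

PP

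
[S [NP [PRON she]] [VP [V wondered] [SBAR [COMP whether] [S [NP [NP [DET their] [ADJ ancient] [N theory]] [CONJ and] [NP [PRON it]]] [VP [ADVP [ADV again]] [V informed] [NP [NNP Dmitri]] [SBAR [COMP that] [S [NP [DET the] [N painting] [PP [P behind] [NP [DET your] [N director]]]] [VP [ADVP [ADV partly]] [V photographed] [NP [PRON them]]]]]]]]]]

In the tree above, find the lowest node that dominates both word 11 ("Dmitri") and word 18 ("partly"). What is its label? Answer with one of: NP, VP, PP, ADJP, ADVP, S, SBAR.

VP

Both words fall inside [VP again informed Dmitri that the painting behind your director partly photographed them] (words 9–20), and no smaller constituent contains them both. Label: VP.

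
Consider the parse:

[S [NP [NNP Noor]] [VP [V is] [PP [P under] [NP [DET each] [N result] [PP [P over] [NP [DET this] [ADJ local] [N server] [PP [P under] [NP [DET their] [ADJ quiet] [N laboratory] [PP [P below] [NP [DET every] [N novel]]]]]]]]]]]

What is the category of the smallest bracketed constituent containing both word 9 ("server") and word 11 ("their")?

NP

Both words fall inside [NP this local server under their quiet laboratory below every novel] (words 7–16), and no smaller constituent contains them both. Label: NP.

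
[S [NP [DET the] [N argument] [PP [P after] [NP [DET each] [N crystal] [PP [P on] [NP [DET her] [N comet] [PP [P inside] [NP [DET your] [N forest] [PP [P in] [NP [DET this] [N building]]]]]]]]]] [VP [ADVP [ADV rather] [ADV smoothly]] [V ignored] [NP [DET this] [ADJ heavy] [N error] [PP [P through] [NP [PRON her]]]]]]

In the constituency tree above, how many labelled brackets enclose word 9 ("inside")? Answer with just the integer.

8

The word sits inside P, which is inside PP, inside NP, inside PP, inside NP, inside PP, inside NP, inside S — 8 brackets in all.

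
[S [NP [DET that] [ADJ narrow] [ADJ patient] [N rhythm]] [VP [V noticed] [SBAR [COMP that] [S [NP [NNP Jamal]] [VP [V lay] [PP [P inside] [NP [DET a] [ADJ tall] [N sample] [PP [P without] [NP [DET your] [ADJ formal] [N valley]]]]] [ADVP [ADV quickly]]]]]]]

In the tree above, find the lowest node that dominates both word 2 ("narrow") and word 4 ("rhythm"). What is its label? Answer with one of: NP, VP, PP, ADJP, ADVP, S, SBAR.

NP

Word 2 lies under S → NP → ADJ; word 4 lies under S → NP → N. The lowest shared node is the NP.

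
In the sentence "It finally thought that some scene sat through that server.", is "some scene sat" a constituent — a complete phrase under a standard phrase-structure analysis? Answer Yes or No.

No

The sequence begins inside the noun phrase "some scene" and ends inside the verb phrase "sat through that server"; it crosses a phrase boundary, so no single node in the tree spans exactly those words.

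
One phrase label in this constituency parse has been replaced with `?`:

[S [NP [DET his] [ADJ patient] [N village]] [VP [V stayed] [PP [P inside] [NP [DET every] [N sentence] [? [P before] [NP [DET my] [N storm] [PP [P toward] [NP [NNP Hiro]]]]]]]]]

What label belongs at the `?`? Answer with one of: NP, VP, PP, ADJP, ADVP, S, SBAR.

PP

The `?` node immediately contains: P 'before', NP. That is the internal structure of a prepositional phrase, so the label is PP.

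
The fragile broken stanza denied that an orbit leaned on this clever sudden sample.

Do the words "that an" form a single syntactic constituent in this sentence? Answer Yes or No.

No

The smallest constituent containing the whole sequence is the subordinate clause [SBAR that an orbit leaned on this clever sudden sample], but the sequence is only part of it — it straddles the boundary between complementizer "that" and clause "an orbit leaned on this clever sudden sample".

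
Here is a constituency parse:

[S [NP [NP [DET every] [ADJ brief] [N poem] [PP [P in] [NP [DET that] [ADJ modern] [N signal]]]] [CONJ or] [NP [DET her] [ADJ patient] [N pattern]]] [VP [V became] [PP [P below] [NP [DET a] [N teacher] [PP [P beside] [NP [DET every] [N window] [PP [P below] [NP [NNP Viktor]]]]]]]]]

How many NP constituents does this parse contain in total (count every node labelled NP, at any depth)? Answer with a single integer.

7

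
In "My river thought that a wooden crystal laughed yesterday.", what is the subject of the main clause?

In the main clause the verb is "thought"; the NP preceding it, "my river", is the subject.

my river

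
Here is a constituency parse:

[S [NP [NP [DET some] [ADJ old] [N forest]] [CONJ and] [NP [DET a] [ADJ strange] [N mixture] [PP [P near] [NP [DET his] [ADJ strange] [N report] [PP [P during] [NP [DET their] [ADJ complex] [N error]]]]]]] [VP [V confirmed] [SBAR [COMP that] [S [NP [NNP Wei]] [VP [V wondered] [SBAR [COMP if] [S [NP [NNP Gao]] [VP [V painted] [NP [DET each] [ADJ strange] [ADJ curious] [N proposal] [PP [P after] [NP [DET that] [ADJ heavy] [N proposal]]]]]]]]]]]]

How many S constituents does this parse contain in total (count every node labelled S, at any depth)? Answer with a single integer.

3

The S constituents are: [S some old forest and a strange mixture near his strange report during their complex error confirmed that Wei wondered if Gao painted each strange curious proposal after that heavy proposal]; [S Wei wondered if Gao painted each strange curious proposal after that heavy proposal]; [S Gao painted each strange curious proposal after that heavy proposal]. Total: 3.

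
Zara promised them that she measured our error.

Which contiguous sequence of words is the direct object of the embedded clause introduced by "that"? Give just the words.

"measured" heads the VP of the embedded clause introduced by "that", and "our error" is its direct object.

our error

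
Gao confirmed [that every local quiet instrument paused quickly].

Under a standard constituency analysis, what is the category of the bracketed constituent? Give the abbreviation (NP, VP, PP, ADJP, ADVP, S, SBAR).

SBAR

The bracketed span "that every local quiet instrument paused quickly" is headed by "that", making it a subordinate clause (SBAR).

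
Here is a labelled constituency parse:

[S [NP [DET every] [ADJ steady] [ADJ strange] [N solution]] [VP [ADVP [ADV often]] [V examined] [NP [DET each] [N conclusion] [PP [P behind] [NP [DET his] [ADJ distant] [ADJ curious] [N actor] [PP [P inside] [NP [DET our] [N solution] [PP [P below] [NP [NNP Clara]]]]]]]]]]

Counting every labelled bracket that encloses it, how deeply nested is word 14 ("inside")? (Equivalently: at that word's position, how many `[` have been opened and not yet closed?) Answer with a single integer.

The word sits inside P, which is inside PP, inside NP, inside PP, inside NP, inside VP, inside S — 7 brackets in all.

7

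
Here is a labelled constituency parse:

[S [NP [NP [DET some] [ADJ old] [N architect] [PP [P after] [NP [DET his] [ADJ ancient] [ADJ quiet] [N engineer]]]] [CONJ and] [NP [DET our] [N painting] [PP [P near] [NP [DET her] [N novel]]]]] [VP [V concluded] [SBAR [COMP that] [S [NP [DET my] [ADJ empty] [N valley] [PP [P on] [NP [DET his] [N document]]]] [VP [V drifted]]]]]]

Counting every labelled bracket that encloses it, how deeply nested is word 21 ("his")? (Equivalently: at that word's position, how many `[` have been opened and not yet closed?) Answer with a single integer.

8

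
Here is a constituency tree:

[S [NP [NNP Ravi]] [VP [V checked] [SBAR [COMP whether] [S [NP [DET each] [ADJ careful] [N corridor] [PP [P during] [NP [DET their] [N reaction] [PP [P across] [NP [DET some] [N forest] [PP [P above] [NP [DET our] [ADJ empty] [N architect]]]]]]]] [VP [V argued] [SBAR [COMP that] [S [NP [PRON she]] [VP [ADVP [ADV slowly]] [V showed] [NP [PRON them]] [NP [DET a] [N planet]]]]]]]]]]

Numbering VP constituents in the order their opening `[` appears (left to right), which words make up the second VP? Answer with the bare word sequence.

Opening `[VP` markers occur at word positions 2, 17, 20; the second of these opens the constituent [VP argued that she slowly showed them a planet].

argued that she slowly showed them a planet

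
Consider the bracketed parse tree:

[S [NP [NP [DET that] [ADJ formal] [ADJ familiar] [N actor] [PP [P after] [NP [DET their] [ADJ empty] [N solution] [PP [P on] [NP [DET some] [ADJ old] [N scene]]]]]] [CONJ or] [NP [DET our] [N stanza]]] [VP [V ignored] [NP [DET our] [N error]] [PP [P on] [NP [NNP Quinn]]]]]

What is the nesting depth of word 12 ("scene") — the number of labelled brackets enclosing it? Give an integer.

8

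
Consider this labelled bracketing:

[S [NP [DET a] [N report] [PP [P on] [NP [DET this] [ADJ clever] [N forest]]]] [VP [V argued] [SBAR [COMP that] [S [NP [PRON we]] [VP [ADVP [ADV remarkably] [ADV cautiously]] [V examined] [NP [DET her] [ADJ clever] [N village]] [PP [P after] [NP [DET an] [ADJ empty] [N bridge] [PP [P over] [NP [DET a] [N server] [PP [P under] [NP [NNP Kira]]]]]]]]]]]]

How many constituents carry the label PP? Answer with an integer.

Scanning left to right, an opening `[PP` appears at word positions 3, 16, 20, 23 — 4 in total.

4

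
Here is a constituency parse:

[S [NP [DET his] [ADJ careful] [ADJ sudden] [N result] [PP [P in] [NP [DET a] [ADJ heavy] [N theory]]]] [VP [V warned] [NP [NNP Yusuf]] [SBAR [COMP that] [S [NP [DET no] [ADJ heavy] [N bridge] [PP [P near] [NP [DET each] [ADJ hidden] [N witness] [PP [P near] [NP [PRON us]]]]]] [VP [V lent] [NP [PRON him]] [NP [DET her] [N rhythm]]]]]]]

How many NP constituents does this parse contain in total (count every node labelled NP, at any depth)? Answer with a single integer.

8

Listing each NP by its span: [NP his careful sudden result in a heavy theory]; [NP a heavy theory]; [NP Yusuf]; [NP no heavy bridge near each hidden witness near us]; [NP each hidden witness near us]; [NP us] … — that makes 8.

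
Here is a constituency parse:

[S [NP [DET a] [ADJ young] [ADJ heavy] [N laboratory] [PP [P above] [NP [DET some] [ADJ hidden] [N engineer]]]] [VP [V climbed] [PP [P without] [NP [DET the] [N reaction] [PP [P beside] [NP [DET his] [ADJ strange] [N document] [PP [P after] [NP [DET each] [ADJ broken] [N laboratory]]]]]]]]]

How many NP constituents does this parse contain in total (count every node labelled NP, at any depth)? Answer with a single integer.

5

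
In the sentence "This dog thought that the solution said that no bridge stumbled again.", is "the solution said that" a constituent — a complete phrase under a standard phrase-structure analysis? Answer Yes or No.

The sequence begins inside the noun phrase "the solution" and ends inside the verb phrase "said that no bridge stumbled again"; it crosses a phrase boundary, so no single node in the tree spans exactly those words.

No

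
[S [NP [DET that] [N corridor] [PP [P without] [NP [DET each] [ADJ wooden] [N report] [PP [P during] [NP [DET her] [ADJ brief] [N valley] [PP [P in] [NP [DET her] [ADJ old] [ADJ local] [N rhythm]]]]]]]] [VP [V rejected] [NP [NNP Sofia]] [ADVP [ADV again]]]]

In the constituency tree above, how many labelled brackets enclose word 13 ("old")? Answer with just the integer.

9

The word sits inside ADJ, which is inside NP, inside PP, inside NP, inside PP, inside NP, inside PP, inside NP, inside S — 9 brackets in all.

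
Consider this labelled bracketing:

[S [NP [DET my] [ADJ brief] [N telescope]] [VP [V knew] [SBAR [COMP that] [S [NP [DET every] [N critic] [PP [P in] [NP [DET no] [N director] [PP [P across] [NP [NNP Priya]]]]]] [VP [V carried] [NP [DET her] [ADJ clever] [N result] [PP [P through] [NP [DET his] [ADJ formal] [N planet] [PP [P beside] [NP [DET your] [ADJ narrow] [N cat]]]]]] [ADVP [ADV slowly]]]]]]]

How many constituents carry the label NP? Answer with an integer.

7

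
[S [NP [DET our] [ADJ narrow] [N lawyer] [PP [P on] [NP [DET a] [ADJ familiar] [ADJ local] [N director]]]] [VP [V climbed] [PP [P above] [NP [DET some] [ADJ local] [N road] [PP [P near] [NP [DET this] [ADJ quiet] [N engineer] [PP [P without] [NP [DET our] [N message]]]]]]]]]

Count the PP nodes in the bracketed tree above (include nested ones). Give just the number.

4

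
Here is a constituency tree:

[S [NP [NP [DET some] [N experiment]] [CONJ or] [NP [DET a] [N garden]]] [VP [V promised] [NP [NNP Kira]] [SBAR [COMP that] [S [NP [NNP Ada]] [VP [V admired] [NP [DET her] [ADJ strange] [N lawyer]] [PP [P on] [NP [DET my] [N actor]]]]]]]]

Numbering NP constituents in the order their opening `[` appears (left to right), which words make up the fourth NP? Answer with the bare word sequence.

The NP opening brackets appear, in order, over: "some experiment or a garden"; "some experiment"; "a garden"; "Kira"; "Ada"; "her strange lawyer"; "my actor". The fourth one spans "Kira".

Kira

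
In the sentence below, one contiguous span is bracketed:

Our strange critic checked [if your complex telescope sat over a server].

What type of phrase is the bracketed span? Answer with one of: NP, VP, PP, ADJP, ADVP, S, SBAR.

SBAR

The span is built around the complementizer "if" — a subordinate clause (SBAR).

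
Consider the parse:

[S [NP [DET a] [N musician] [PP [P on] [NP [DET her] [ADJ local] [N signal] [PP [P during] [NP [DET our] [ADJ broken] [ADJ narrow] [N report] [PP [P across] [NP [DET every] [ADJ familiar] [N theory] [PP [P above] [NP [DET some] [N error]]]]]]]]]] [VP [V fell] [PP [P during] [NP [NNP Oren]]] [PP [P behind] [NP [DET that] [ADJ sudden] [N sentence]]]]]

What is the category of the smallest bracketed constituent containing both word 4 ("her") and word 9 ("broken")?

NP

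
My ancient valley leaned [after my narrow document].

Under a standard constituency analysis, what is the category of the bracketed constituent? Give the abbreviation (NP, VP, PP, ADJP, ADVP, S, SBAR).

The bracketed span "after my narrow document" is headed by "after", making it a prepositional phrase (PP).

PP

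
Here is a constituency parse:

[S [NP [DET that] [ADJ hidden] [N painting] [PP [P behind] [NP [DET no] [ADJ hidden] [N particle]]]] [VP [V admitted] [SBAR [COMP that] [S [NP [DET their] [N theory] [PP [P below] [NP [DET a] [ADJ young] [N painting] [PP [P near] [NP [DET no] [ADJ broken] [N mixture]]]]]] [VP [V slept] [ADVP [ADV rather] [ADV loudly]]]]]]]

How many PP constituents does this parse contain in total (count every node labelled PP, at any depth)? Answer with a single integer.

3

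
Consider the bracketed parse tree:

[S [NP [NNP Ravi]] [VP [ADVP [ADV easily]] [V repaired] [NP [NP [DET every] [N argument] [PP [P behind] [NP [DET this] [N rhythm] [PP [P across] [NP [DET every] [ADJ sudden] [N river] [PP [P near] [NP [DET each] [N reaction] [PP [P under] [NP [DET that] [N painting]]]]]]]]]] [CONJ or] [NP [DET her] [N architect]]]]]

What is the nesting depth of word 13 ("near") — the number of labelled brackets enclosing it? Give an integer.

10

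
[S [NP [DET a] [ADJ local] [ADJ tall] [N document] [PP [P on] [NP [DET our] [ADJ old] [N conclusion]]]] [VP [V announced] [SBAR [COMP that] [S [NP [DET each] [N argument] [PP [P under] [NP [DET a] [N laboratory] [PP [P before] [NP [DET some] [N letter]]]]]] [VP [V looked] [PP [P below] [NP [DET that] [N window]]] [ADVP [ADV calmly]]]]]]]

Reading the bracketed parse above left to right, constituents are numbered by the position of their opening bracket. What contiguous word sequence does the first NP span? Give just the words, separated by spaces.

a local tall document on our old conclusion

Opening `[NP` markers occur at word positions 1, 6, 11, 14, 17, 21; the first of these opens the constituent [NP a local tall document on our old conclusion].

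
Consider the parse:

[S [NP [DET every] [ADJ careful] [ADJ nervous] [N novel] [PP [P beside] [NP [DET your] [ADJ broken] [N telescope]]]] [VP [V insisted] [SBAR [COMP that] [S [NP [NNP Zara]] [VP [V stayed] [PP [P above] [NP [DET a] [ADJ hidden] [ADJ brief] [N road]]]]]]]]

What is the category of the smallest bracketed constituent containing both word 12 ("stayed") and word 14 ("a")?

VP

Both words fall inside [VP stayed above a hidden brief road] (words 12–17), and no smaller constituent contains them both. Label: VP.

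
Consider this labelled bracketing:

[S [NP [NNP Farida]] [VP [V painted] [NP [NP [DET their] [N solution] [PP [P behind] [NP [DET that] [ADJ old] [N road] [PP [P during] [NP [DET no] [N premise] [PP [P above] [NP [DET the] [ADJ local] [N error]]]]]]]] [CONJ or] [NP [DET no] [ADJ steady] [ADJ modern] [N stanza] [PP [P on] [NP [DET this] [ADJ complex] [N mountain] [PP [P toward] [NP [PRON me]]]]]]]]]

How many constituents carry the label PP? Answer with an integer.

5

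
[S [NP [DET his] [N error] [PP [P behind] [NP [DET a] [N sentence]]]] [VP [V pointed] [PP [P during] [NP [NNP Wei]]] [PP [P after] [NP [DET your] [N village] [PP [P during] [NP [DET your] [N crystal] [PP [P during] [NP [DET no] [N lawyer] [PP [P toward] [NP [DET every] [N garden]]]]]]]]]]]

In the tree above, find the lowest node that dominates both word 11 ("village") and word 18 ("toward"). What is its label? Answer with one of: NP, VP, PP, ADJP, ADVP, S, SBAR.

The smallest bracket enclosing both words is [NP your village during your crystal during no lawyer toward every garden], so the label is NP.

NP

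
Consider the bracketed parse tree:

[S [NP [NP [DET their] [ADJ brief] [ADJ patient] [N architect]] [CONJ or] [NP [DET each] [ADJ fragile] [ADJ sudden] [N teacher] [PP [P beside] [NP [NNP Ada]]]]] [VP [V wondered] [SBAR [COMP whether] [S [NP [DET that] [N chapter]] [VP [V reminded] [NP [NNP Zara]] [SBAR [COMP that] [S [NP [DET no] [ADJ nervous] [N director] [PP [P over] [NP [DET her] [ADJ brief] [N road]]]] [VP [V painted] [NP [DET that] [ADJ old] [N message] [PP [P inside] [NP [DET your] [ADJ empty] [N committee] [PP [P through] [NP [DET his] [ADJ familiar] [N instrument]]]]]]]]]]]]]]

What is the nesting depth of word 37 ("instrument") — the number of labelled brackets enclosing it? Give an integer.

Path from the root down to the word: S → VP → SBAR → S → VP → SBAR → S → VP → NP → PP → NP → PP → NP → N. That is 14 enclosing brackets.

14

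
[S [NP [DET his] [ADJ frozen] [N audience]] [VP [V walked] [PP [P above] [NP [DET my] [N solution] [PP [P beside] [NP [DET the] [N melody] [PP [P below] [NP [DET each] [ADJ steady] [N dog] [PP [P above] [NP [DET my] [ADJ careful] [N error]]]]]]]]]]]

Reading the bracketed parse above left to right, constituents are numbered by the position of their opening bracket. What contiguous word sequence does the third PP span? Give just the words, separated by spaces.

below each steady dog above my careful error

The PP opening brackets appear, in order, over: "above my solution beside the melody below each steady dog above my careful error"; "beside the melody below each steady dog above my careful error"; "below each steady dog above my careful error"; "above my careful error". The third one spans "below each steady dog above my careful error".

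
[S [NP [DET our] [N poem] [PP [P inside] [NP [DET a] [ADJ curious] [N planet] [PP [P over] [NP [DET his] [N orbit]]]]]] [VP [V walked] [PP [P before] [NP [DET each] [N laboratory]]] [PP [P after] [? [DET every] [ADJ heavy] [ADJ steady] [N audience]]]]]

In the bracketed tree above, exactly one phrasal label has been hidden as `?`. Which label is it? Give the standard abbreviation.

NP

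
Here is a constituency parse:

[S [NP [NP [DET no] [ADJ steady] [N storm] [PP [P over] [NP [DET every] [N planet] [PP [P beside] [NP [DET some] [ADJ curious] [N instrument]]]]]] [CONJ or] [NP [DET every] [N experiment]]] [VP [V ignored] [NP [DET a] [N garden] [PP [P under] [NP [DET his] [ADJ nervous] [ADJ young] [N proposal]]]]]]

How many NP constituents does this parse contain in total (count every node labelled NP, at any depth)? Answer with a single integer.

The NP constituents are: [NP no steady storm over every planet beside some curious instrument or every experiment]; [NP no steady storm over every planet beside some curious instrument]; [NP every planet beside some curious instrument]; [NP some curious instrument]; [NP every experiment]; [NP a garden under his nervous young proposal] …. Total: 7.

7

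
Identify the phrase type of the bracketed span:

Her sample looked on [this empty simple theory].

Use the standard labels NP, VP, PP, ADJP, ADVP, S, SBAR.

NP

The span is built around the noun "theory" — a noun phrase (NP).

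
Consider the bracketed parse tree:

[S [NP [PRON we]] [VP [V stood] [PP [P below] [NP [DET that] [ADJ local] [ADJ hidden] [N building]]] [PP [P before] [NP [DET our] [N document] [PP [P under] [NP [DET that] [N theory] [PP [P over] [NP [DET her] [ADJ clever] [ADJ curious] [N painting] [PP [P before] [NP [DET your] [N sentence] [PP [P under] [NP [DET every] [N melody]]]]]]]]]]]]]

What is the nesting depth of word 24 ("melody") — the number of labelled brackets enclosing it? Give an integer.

Path from the root down to the word: S → VP → PP → NP → PP → NP → PP → NP → PP → NP → PP → NP → N. That is 13 enclosing brackets.

13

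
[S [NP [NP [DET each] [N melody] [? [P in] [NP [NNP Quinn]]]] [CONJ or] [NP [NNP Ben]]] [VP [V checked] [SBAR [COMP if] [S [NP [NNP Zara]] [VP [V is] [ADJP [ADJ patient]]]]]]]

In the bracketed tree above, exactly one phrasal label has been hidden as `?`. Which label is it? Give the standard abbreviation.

PP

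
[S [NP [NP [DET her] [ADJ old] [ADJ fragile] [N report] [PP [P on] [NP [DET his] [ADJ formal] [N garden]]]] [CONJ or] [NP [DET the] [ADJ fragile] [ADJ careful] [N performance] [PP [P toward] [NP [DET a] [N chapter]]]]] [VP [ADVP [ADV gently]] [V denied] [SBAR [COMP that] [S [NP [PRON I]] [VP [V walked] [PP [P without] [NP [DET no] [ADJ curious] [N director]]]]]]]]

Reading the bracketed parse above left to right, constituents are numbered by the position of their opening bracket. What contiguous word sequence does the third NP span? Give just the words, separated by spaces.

his formal garden

In left-to-right order the NP constituents are "her old fragile report on his formal garden or the fragile careful performance toward a chapter"; "her old fragile report on his formal garden"; "his formal garden"; "the fragile careful performance toward a chapter"; "a chapter"; "I"; "no curious director". Number 3 is "his formal garden".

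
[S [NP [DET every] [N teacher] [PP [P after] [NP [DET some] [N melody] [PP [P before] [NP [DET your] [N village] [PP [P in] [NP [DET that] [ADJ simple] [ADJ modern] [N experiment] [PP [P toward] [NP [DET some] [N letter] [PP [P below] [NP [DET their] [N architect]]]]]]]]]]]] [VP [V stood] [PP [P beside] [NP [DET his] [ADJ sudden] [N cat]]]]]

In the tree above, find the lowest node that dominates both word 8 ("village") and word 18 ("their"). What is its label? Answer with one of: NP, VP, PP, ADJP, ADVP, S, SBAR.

NP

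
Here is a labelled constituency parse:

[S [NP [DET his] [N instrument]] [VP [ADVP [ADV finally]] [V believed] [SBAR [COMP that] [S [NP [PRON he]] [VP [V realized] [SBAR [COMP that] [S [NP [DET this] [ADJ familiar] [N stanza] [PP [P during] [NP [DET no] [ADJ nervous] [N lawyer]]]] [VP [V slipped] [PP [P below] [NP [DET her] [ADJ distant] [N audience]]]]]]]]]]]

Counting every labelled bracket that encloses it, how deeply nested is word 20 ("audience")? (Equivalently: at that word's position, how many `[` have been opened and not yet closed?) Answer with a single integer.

11

Counting open brackets not yet closed at "audience": [S [VP [SBAR [S [VP [SBAR [S [VP [PP [NP [N = 11.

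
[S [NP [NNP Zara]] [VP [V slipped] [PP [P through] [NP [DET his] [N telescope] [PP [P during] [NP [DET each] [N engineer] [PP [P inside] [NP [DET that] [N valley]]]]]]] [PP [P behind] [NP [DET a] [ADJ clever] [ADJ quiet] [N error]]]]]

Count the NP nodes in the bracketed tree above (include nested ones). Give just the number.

5

Scanning left to right, an opening `[NP` appears at word positions 1, 4, 7, 10, 13 — 5 in total.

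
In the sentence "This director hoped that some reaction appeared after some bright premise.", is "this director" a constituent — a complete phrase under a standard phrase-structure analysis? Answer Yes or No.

"this director" is exactly the noun phrase [NP this director], a complete constituent.

Yes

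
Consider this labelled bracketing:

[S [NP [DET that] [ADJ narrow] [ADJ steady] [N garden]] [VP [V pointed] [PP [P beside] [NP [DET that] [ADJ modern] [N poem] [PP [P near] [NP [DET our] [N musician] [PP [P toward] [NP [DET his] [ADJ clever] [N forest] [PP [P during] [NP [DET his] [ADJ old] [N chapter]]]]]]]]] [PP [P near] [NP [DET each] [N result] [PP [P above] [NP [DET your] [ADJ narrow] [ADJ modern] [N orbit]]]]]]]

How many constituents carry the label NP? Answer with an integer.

7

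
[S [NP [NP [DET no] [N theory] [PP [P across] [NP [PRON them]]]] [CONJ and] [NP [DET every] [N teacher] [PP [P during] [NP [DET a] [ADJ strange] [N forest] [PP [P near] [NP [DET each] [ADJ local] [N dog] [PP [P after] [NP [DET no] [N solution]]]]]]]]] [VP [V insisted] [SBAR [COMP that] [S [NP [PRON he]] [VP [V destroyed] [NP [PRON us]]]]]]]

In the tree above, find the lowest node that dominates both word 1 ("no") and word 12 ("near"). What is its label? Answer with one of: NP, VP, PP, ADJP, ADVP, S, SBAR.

NP

Both words fall inside [NP no theory across them and every teacher during a strange forest near each local dog after no solution] (words 1–18), and no smaller constituent contains them both. Label: NP.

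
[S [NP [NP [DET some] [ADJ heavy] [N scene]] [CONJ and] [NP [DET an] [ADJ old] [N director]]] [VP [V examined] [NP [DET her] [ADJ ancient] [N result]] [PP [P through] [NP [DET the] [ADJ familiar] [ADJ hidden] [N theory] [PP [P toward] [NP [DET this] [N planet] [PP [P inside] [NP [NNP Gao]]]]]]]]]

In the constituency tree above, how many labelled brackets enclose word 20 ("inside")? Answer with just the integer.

8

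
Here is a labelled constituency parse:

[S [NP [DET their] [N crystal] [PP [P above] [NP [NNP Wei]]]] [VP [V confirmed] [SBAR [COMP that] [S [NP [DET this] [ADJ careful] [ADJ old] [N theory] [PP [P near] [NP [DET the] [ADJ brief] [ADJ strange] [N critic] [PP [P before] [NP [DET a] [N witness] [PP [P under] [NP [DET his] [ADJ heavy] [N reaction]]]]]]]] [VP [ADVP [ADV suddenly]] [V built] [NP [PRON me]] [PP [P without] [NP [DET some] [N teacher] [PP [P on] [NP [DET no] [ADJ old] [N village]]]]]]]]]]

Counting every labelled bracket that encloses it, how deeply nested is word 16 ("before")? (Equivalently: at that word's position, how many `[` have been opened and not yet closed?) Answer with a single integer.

Path from the root down to the word: S → VP → SBAR → S → NP → PP → NP → PP → P. That is 9 enclosing brackets.

9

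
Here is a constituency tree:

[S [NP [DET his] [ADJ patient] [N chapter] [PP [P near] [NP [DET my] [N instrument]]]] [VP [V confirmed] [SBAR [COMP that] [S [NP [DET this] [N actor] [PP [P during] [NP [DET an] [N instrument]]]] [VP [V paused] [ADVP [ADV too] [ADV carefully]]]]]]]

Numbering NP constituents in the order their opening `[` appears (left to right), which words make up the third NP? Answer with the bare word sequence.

this actor during an instrument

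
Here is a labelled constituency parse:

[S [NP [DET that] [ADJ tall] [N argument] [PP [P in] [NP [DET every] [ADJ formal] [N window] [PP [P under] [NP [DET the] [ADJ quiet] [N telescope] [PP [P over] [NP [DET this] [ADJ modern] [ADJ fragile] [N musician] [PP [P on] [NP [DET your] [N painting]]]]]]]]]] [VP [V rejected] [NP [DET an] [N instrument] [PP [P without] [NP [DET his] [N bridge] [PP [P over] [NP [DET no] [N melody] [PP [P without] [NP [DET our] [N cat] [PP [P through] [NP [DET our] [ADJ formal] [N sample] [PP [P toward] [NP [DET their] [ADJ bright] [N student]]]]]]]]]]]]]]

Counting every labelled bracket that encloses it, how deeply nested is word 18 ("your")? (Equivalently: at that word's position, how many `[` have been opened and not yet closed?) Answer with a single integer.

The word sits inside DET, which is inside NP, inside PP, inside NP, inside PP, inside NP, inside PP, inside NP, inside PP, inside NP, inside S — 11 brackets in all.

11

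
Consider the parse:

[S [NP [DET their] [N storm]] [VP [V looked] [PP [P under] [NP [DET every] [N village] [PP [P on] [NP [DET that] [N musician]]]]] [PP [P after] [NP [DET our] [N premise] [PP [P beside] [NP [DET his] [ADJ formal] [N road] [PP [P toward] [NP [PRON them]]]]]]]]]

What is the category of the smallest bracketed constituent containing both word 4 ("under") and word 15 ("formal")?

VP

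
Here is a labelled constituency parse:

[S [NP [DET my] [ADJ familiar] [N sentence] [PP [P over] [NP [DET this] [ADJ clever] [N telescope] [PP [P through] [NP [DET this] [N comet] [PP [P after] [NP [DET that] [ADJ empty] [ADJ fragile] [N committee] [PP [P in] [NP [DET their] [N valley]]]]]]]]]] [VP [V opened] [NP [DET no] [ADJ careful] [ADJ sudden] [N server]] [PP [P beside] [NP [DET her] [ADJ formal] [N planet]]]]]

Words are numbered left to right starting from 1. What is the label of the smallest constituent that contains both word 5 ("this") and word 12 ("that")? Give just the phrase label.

Word 5 lies under S → NP → PP → NP → DET; word 12 lies under S → NP → PP → NP → PP → NP → PP → NP → DET. The lowest shared node is the NP.

NP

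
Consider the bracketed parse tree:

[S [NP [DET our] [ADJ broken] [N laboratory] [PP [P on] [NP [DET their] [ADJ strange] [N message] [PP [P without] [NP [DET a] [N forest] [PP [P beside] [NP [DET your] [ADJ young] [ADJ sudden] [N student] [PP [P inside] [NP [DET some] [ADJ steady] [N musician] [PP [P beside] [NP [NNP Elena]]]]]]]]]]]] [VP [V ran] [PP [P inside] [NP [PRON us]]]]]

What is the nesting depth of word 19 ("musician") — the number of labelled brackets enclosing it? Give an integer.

11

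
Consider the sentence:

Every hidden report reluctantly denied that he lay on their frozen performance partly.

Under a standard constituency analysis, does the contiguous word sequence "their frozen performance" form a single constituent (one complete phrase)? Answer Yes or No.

These words form the whole noun phrase headed by "performance", so yes — one constituent.

Yes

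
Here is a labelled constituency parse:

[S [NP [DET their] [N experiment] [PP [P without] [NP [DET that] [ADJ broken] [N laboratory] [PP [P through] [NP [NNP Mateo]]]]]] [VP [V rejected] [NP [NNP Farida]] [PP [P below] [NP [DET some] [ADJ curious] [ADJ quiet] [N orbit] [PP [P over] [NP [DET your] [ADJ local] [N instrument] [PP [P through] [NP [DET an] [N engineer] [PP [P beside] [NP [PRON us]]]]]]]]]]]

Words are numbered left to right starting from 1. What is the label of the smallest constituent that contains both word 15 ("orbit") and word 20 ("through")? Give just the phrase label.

NP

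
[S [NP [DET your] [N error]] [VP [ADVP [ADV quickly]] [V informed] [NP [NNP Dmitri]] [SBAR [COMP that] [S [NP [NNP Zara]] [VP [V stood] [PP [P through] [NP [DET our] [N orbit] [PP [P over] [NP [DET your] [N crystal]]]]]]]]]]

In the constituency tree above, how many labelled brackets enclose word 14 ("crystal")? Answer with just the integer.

Path from the root down to the word: S → VP → SBAR → S → VP → PP → NP → PP → NP → N. That is 10 enclosing brackets.

10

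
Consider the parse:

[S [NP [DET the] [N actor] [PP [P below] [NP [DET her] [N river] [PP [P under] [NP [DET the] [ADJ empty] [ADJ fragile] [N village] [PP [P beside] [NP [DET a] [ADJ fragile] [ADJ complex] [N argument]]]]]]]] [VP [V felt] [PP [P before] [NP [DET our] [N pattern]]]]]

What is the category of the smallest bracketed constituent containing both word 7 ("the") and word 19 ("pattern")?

S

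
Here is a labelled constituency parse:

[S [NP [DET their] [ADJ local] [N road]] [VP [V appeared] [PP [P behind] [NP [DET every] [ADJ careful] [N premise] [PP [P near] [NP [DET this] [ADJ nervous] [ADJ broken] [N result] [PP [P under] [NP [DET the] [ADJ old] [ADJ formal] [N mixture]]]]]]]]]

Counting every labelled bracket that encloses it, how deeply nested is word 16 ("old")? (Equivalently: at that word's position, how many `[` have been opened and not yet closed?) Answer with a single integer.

The word sits inside ADJ, which is inside NP, inside PP, inside NP, inside PP, inside NP, inside PP, inside VP, inside S — 9 brackets in all.

9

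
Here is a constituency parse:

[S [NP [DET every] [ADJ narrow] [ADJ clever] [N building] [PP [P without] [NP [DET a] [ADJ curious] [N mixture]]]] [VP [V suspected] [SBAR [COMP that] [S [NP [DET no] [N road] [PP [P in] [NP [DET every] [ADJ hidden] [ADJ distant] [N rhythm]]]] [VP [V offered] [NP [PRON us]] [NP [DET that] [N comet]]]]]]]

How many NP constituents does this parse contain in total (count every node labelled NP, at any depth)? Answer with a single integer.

The NP constituents are: [NP every narrow clever building without a curious mixture]; [NP a curious mixture]; [NP no road in every hidden distant rhythm]; [NP every hidden distant rhythm]; [NP us]; [NP that comet]. Total: 6.

6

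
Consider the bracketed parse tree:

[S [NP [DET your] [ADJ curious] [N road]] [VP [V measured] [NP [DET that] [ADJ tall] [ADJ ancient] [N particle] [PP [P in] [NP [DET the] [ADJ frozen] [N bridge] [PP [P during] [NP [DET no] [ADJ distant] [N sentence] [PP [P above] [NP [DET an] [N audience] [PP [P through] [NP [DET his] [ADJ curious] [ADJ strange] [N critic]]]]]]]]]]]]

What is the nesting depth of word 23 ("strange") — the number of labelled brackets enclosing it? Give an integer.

Path from the root down to the word: S → VP → NP → PP → NP → PP → NP → PP → NP → PP → NP → ADJ. That is 12 enclosing brackets.

12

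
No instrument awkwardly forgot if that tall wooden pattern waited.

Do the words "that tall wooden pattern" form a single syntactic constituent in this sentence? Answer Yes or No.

"that tall wooden pattern" is exactly the noun phrase [NP that tall wooden pattern], a complete constituent.

Yes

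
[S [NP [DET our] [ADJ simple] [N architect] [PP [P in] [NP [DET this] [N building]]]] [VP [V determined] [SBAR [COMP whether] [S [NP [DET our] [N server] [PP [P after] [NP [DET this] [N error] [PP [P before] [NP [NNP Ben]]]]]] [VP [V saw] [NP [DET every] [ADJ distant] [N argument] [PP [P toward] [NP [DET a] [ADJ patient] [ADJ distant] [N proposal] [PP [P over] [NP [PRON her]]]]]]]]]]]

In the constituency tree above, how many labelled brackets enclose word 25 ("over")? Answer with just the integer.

10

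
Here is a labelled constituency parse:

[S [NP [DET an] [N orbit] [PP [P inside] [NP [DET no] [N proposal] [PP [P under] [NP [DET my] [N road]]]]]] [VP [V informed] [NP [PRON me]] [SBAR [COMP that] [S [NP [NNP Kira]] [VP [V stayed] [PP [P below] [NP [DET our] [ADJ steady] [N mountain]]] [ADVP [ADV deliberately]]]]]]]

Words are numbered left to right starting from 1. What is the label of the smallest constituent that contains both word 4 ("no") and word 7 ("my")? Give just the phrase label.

NP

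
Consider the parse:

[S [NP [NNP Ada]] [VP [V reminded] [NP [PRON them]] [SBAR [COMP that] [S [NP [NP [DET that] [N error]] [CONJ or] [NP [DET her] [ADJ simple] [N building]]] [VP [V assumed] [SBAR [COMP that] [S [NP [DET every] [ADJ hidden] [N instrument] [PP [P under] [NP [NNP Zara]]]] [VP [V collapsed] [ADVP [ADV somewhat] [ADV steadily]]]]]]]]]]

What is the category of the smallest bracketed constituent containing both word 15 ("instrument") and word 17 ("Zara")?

NP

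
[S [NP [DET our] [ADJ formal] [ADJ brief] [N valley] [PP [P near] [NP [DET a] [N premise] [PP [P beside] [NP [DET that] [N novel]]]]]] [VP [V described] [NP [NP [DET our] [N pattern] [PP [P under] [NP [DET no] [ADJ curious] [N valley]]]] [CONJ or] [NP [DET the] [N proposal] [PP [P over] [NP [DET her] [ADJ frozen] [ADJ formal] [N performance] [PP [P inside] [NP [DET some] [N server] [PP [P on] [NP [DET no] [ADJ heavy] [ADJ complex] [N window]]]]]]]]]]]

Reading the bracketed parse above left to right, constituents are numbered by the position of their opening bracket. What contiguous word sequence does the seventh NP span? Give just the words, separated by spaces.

the proposal over her frozen formal performance inside some server on no heavy complex window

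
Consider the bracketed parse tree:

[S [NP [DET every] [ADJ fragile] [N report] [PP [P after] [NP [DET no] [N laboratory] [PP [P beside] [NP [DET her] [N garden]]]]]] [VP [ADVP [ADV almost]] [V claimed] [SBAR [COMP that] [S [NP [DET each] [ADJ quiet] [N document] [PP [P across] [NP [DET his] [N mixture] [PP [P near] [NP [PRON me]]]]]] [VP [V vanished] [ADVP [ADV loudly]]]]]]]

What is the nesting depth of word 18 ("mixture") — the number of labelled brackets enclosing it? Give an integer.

8

The word sits inside N, which is inside NP, inside PP, inside NP, inside S, inside SBAR, inside VP, inside S — 8 brackets in all.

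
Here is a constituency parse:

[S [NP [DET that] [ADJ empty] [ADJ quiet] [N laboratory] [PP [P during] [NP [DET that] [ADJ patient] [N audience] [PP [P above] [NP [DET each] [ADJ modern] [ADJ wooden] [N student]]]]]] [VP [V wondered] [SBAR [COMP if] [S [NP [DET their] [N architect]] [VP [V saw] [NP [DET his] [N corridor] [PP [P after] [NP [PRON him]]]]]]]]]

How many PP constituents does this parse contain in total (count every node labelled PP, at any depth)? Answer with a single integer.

The PP constituents are: [PP during that patient audience above each modern wooden student]; [PP above each modern wooden student]; [PP after him]. Total: 3.

3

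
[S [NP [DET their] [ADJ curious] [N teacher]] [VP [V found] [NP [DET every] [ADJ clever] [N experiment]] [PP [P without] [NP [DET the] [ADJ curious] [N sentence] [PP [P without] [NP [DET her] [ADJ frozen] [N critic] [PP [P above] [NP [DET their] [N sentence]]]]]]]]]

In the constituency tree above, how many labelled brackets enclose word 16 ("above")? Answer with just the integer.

Counting open brackets not yet closed at "above": [S [VP [PP [NP [PP [NP [PP [P = 8.

8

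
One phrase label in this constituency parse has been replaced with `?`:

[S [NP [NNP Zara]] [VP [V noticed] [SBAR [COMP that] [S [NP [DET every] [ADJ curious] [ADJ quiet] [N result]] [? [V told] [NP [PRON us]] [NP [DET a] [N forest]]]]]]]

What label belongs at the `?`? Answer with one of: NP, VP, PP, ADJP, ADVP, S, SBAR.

VP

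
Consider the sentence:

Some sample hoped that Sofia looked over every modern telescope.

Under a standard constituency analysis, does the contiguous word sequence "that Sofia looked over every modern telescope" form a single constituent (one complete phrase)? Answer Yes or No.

Yes

"that Sofia looked over every modern telescope" is exactly the subordinate clause [SBAR that Sofia looked over every modern telescope], a complete constituent.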